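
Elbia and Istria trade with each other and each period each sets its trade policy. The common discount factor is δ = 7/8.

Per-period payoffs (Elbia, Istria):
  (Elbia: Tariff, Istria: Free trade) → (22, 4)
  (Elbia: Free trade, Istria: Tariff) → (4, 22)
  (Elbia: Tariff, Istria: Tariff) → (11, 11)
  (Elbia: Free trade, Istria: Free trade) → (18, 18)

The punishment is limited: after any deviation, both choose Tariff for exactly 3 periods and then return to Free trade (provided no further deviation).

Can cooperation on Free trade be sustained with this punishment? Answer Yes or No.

Yes

A one-shot deviation gives 22 now, then 11 for 3 periods, then back to 18.
Gain from deviating: (22−18) today; loss: (18−11) in each of the next 3 periods.
No-deviation condition: (18−11)(δ+…+δ^3) ≥ 22−18, i.e. δ+…+δ^3 ≥ 4/7.
At δ = 7/8: δ+…+δ^3 = 2.3105 ≥ 0.5714.
So cooperation is sustainable.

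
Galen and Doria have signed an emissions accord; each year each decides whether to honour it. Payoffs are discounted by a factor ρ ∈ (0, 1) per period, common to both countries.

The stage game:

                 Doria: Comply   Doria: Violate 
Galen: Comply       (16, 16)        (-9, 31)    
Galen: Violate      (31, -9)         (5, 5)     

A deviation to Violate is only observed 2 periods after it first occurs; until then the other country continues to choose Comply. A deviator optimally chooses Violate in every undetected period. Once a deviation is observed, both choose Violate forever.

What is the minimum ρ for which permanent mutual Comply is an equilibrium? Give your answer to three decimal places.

0.760

A deviator earns 31 for 2 periods, then 5 forever; cooperating earns 16 forever. Multiplying the IC by (1−ρ):
16 ≥ 31(1−ρ^2) + 5ρ^2, so 26·ρ^2 ≥ 15 and ρ^2 ≥ 15/26.
ρ ≥ (15/26)^(1/2) ≈ 0.760.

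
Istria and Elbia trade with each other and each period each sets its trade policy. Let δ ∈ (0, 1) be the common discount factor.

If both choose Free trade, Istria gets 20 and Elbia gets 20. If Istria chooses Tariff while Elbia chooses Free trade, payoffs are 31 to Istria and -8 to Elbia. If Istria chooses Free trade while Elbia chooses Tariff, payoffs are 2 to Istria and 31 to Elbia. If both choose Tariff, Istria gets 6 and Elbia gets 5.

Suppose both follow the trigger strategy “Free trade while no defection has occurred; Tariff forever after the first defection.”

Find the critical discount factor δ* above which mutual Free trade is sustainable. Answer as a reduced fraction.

11/25

For Istria: deviation gain 31−20 = 11, per-period punishment loss 20−6 = 14. IC gives δ ≥ 11/25.
For Elbia: gain 11, loss 15 per period, so δ ≥ 11/26.
The tighter constraint is Istria's, so cooperation needs δ ≥ 11/25.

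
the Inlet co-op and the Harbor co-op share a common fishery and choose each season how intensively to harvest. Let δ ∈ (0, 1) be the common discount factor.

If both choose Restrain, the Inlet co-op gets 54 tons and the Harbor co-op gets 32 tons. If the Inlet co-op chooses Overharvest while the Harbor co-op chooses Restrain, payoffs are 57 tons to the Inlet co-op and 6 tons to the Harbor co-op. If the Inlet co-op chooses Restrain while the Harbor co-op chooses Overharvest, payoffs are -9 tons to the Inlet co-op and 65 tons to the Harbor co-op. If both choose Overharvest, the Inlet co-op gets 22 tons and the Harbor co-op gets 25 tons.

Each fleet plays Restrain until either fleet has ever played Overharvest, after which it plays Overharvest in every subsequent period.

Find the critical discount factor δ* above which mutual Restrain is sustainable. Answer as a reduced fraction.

33/40

For the Inlet co-op: deviation gain 57−54 = 3, per-period punishment loss 54−22 = 32. IC gives δ ≥ 3/35.
For the Harbor co-op: gain 33, loss 7 per period, so δ ≥ 33/40.
The tighter constraint is the Harbor co-op's, so cooperation needs δ ≥ 33/40.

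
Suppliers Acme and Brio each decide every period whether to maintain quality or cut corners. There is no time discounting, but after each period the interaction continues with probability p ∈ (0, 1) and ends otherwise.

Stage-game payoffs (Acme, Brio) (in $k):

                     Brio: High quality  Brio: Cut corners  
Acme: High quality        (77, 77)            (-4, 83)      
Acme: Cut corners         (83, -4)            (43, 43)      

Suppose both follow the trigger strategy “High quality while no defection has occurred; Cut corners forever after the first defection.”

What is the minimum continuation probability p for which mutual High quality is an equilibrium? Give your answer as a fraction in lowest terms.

With no time discounting, the continuation probability p plays the role of the discount factor.
Grim-trigger IC: 77/(1−p) ≥ 83 + 43p/(1−p) ⇒ p ≥ (83−77)/(83−43) = 3/20.

3/20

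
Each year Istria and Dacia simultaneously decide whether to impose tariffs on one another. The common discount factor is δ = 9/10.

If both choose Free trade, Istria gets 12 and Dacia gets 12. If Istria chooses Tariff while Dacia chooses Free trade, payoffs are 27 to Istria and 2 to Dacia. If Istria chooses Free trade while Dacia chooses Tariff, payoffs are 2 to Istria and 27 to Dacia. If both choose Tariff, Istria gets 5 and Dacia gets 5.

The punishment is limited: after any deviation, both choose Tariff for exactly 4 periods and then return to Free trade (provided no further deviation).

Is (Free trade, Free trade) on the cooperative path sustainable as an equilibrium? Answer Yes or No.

Yes

Comparing payoff streams over the 5 periods until play realigns: cooperate → 12(1+δ+…+δ^4); deviate → 27 + 5(δ+…+δ^4).
Cooperation is sustained iff (12−5)(δ+…+δ^4) ≥ 27−12.
δ+…+δ^4 = 9/10·(1−(9/10)^4)/(1−9/10) = 3.0951, and (27−12)/(12−5) = 2.1429.
3.0951 ≥ 2.1429, so cooperation is sustainable.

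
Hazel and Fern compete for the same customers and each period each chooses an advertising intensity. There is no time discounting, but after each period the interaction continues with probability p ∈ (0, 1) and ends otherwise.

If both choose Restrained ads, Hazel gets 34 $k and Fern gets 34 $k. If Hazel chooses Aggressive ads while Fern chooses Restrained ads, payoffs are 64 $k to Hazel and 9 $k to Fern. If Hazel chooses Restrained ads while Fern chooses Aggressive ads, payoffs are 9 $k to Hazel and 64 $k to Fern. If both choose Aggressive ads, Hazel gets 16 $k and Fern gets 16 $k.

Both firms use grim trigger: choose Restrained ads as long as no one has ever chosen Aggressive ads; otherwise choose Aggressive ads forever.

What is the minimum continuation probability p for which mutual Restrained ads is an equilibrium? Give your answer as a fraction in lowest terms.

Expected cooperation value is 34 + p·34 + p²·34 + … = 34/(1−p); deviation gives 64 + p·16/(1−p).
34 ≥ 64(1−p) + 16p ⇒ 48p ≥ 30 ⇒ p ≥ 30/48 = 5/8.

5/8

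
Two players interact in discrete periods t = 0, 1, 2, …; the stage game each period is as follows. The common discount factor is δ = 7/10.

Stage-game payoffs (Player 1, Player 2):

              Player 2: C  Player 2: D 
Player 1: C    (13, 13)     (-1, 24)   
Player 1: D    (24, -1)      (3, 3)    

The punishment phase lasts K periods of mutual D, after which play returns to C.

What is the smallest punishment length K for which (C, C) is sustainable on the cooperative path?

2

IC: δ(1−δ^K)/(1−δ) ≥ (24−13)/(13−3) = 11/10.
With δ = 7/10: need 1 − δ^K ≥ 11/10·(1−7/10)/(7/10), i.e. δ^K ≤ 0.5286.
Since (7/10)^1 = 0.7000 and (7/10)^2 = 0.4900, the smallest such K is 2.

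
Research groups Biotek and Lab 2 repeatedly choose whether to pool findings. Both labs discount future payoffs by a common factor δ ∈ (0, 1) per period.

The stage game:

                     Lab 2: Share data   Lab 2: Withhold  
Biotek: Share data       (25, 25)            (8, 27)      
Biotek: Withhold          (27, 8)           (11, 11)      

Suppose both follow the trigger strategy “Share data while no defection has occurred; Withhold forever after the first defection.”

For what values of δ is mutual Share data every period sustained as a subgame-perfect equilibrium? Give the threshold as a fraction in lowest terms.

Under grim trigger the critical discount factor is (T−C)/(T−P) with T = 27, C = 25, P = 11.
δ* = (27−25)/(27−11) = 2/16 = 1/8.

1/8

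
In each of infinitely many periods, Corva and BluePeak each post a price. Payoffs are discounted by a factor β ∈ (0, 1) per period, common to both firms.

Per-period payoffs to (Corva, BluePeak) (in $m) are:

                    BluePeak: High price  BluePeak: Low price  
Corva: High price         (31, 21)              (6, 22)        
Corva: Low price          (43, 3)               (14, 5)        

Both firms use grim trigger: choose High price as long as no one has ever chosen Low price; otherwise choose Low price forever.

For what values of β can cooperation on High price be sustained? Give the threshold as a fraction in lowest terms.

Corva: cooperation gives 31 each period; deviation gives 43 once then 14 forever.
  31/(1−β) ≥ 43 + 14β/(1−β) ⇒ β ≥ 12/29.
BluePeak: cooperation gives 21 each period; deviation gives 22 once then 5 forever.
  β ≥ 1/17.
Both must hold, so the binding constraint is Corva's: β ≥ 12/29.

12/29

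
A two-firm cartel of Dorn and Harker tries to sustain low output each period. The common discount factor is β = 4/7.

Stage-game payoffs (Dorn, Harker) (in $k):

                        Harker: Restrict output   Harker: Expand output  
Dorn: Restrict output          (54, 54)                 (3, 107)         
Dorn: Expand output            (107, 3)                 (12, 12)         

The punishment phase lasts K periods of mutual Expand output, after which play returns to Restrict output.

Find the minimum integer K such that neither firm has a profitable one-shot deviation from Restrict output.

6

IC: β(1−β^K)/(1−β) ≥ (107−54)/(54−12) = 53/42.
With β = 4/7: need 1 − β^K ≥ 53/42·(1−4/7)/(4/7), i.e. β^K ≤ 0.0536.
Since (4/7)^5 = 0.0609 and (4/7)^6 = 0.0348, the smallest such K is 6.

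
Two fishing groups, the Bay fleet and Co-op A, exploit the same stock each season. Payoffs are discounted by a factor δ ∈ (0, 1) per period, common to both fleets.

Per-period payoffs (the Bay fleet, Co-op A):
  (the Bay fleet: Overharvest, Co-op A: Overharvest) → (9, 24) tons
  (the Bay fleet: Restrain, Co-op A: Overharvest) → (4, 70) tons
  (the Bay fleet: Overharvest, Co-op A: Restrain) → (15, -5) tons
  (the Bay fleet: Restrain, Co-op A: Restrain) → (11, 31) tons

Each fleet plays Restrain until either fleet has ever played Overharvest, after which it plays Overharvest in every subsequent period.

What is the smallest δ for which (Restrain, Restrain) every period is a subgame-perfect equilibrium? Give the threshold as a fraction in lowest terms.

39/46

the Bay fleet's threshold: (15−11)/(15−9) = 2/3.
Co-op A's threshold: (70−31)/(70−24) = 39/46.
2/3 < 39/46, so Co-op A binds and δ* = 39/46.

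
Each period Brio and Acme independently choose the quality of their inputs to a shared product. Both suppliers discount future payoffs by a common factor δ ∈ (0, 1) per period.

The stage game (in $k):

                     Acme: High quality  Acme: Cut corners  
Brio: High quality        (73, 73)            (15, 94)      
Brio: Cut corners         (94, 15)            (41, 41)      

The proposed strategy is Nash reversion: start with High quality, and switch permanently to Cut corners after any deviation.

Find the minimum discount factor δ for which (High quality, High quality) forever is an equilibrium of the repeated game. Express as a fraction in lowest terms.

One-period gain from deviating is 94 − 73 = 21. The loss is 73 − 41 = 32 in every subsequent period, with present value 32·δ/(1−δ).
Deviation is unprofitable when 32·δ/(1−δ) ≥ 21, i.e. δ/(1−δ) ≥ 21/32.
Equivalently δ ≥ 21/(21+32) = 21/53.

21/53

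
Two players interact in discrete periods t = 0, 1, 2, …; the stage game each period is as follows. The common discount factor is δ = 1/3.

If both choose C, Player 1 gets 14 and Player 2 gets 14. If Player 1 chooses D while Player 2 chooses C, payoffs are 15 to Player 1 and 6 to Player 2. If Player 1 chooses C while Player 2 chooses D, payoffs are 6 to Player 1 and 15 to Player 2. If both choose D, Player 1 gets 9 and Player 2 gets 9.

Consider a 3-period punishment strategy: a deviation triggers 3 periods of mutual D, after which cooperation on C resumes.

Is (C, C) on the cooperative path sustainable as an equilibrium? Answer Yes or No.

IC: δ+…+δ^3 ≥ (15−14)/(14−9) = 1/5.
At δ = 1/3: partial sum = 0.4815 ≥ 0.2000. Cooperation sustainable.

Yes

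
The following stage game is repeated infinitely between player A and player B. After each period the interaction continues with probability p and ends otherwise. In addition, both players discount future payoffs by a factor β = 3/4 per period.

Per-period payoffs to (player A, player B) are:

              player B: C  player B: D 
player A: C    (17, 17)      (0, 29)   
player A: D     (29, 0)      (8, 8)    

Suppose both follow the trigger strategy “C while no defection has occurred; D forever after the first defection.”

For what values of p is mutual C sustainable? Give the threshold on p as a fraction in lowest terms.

16/21

With continuation probability p and discount β, the effective per-period discount factor is βp.
Grim-trigger IC: βp ≥ (29−17)/(29−8) = 4/7.
So p ≥ (4/7)/(3/4) = 16/21.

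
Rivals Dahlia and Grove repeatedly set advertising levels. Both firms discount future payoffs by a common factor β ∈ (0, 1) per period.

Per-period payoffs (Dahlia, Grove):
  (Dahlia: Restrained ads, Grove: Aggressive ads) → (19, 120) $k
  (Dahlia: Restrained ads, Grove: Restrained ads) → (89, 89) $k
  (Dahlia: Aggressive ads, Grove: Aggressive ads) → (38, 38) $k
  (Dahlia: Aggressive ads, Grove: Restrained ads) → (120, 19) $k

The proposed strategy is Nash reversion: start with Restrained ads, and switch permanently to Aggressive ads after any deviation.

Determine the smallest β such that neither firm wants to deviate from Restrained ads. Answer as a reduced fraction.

89/(1−β) ≥ 120 + 38β/(1−β)
89 ≥ 120 − 82β
β ≥ 31/82.

31/82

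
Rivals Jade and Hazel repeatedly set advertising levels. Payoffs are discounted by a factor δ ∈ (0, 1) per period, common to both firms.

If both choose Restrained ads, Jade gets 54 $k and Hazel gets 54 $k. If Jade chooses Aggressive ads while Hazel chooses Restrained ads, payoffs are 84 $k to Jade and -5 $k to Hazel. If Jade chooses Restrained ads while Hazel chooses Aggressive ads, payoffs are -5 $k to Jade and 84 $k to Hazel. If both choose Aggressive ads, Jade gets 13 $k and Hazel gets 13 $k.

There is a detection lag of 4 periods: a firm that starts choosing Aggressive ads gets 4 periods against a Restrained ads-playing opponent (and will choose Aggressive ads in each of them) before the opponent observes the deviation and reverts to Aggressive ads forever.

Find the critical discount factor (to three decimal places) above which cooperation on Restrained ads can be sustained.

0.806

A deviator earns 84 for 4 periods, then 13 forever; cooperating earns 54 forever. Multiplying the IC by (1−δ):
54 ≥ 84(1−δ^4) + 13δ^4, so 71·δ^4 ≥ 30 and δ^4 ≥ 30/71.
δ ≥ (30/71)^(1/4) ≈ 0.806.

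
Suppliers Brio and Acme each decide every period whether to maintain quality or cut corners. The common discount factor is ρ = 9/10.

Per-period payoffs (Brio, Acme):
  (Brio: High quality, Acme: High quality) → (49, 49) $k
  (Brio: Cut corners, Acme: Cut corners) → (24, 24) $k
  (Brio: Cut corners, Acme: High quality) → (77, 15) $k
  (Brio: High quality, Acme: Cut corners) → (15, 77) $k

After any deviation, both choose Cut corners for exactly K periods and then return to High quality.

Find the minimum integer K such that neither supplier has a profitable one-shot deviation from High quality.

IC: ρ(1−ρ^K)/(1−ρ) ≥ (77−49)/(49−24) = 28/25.
With ρ = 9/10: need 1 − ρ^K ≥ 28/25·(1−9/10)/(9/10), i.e. ρ^K ≤ 0.8756.
Since (9/10)^1 = 0.9000 and (9/10)^2 = 0.8100, the smallest such K is 2.

2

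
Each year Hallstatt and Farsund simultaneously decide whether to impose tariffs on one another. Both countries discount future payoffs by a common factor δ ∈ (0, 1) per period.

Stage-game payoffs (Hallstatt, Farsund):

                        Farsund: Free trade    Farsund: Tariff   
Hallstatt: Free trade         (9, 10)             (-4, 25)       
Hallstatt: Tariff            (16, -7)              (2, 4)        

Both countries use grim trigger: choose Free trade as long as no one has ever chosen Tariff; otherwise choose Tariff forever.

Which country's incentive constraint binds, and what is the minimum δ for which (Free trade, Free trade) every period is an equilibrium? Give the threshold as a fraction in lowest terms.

Farsund; δ ≥ 5/7

Hallstatt: cooperation gives 9 each period; deviation gives 16 once then 2 forever.
  9/(1−δ) ≥ 16 + 2δ/(1−δ) ⇒ δ ≥ 7/14 = 1/2.
Farsund: cooperation gives 10 each period; deviation gives 25 once then 4 forever.
  δ ≥ 15/21 = 5/7.
Both must hold, so the binding constraint is Farsund's: δ ≥ 5/7.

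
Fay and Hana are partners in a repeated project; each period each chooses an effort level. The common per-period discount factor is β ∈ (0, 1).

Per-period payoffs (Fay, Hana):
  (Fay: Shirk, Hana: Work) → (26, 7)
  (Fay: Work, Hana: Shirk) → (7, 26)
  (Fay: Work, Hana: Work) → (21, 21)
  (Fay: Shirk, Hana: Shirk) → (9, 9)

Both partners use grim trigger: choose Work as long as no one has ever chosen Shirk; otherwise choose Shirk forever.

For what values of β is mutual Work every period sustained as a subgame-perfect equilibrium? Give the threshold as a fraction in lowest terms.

5/17

21/(1−β) ≥ 26 + 9β/(1−β)
21 ≥ 26 − 17β
β ≥ 5/17.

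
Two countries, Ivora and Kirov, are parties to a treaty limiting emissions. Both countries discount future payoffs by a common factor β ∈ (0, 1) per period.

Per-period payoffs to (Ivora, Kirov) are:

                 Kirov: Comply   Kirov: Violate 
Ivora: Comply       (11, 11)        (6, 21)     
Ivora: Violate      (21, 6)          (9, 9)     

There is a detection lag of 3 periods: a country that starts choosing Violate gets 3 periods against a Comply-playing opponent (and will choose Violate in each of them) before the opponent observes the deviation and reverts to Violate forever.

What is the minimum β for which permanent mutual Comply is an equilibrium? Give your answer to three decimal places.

Deviating for the 3 undetected periods gains 21−11 = 10 per period over cooperation, then loses 11−9 = 2 per period forever once punishment starts.
Gain: 10(1 + β + … + β^2); loss: 2·β^3/(1−β).
No profitable deviation ⇔ 10(1−β^3) ≤ 2·β^3, i.e. β^3 ≥ 10/(10+2) = 5/6.
Hence β ≥ (5/6)^(1/3) ≈ 0.941.

0.941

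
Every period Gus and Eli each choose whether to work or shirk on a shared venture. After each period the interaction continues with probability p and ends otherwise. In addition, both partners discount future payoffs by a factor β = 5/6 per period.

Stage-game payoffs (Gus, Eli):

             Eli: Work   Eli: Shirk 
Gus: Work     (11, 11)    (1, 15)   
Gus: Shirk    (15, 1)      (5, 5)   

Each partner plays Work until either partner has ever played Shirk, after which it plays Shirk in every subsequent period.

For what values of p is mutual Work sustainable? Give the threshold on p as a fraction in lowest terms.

With continuation probability p and discount β, the effective per-period discount factor is βp.
Grim-trigger IC: βp ≥ (15−11)/(15−5) = 2/5.
So p ≥ (2/5)/(5/6) = 12/25.

12/25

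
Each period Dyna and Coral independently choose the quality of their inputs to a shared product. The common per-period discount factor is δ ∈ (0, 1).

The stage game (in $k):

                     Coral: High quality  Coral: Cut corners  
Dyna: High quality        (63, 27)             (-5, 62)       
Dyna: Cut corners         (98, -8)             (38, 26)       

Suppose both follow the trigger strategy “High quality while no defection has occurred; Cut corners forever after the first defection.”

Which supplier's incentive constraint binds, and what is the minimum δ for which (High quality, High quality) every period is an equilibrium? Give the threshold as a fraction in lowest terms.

Dyna's threshold: (98−63)/(98−38) = 7/12.
Coral's threshold: (62−27)/(62−26) = 35/36.
7/12 < 35/36, so Coral binds and δ* = 35/36.

Coral; δ ≥ 35/36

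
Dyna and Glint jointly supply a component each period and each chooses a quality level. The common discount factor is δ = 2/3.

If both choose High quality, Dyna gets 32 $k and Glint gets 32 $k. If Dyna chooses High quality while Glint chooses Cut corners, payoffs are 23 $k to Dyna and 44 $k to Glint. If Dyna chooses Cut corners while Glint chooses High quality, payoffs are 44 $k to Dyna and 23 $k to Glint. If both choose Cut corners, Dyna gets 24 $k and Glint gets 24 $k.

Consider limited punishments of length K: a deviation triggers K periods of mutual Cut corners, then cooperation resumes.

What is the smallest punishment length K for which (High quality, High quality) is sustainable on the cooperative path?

IC: δ(1−δ^K)/(1−δ) ≥ (44−32)/(32−24) = 3/2.
With δ = 2/3: need 1 − δ^K ≥ 3/2·(1−2/3)/(2/3), i.e. δ^K ≤ 0.2500.
Since (2/3)^3 = 0.2963 and (2/3)^4 = 0.1975, the smallest such K is 4.

4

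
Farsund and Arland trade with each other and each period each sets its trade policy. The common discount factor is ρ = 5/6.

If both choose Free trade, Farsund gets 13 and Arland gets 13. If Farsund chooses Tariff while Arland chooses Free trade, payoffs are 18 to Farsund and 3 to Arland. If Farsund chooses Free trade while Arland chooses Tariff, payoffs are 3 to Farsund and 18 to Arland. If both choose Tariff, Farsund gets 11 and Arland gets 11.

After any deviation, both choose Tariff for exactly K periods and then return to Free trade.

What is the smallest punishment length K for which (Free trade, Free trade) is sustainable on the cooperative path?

4

IC: ρ(1−ρ^K)/(1−ρ) ≥ (18−13)/(13−11) = 5/2.
With ρ = 5/6: need 1 − ρ^K ≥ 5/2·(1−5/6)/(5/6), i.e. ρ^K ≤ 0.5000.
Since (5/6)^3 = 0.5787 and (5/6)^4 = 0.4823, the smallest such K is 4.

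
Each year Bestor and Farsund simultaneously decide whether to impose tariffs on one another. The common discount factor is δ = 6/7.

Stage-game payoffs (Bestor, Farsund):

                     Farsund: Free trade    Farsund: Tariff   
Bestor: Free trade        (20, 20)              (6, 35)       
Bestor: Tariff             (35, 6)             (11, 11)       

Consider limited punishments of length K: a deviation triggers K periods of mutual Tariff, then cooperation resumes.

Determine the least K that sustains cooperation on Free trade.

IC: δ(1−δ^K)/(1−δ) ≥ (35−20)/(20−11) = 5/3.
With δ = 6/7: need 1 − δ^K ≥ 5/3·(1−6/7)/(6/7), i.e. δ^K ≤ 0.7222.
Since (6/7)^2 = 0.7347 and (6/7)^3 = 0.6297, the smallest such K is 3.

3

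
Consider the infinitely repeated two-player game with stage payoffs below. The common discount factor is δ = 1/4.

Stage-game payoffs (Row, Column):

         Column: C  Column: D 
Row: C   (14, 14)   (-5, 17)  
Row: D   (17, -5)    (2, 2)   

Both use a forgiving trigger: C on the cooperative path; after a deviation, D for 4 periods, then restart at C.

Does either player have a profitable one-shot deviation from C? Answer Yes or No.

No

IC: δ+…+δ^4 ≥ (17−14)/(14−2) = 1/4.
At δ = 1/4: partial sum = 0.3320 ≥ 0.2500. Cooperation sustainable.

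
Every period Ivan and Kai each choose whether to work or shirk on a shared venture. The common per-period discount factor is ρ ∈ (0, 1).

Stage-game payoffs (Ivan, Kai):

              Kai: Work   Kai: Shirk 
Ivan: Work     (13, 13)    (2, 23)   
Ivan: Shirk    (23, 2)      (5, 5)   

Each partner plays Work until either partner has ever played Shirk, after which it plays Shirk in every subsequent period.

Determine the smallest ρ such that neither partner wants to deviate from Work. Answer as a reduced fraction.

5/9

Cooperation forever yields 13 each period: 13/(1−ρ).
Deviating yields 23 once, then 5 forever: 23 + 5ρ/(1−ρ).
No profitable deviation requires 13/(1−ρ) ≥ 23 + 5ρ/(1−ρ).
Multiplying by (1−ρ): 13 ≥ 23(1−ρ) + 5ρ = 23 − 18ρ.
So 18ρ ≥ 10, i.e. ρ ≥ 10/18 = 5/9.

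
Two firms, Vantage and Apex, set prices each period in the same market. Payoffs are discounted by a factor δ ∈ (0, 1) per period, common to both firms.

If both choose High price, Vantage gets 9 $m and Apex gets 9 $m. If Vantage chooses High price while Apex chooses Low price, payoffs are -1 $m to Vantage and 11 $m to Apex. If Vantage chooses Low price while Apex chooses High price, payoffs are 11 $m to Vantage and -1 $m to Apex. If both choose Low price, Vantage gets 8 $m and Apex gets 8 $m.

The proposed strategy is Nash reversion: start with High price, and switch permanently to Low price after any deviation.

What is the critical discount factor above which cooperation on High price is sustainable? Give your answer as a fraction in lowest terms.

9/(1−δ) ≥ 11 + 8δ/(1−δ)
9 ≥ 11 − 3δ
δ ≥ 2/3.

2/3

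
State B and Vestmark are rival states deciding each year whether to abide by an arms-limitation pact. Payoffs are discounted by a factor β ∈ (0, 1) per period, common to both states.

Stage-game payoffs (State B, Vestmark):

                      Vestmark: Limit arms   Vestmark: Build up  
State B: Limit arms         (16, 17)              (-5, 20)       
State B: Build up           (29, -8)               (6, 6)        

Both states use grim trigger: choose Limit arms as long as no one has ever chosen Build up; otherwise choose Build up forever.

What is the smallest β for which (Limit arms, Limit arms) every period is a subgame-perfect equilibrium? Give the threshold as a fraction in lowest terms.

State B: cooperation gives 16 each period; deviation gives 29 once then 6 forever.
  16/(1−β) ≥ 29 + 6β/(1−β) ⇒ β ≥ 13/23.
Vestmark: cooperation gives 17 each period; deviation gives 20 once then 6 forever.
  β ≥ 3/14.
Both must hold, so the binding constraint is State B's: β ≥ 13/23.

13/23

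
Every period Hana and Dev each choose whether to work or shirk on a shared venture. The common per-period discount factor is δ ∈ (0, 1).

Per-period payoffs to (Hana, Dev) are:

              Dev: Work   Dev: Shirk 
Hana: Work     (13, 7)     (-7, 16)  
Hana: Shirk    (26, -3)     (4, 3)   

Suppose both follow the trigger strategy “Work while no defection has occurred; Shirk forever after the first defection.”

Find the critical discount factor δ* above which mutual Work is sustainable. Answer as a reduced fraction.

Hana: cooperation gives 13 each period; deviation gives 26 once then 4 forever.
  13/(1−δ) ≥ 26 + 4δ/(1−δ) ⇒ δ ≥ 13/22.
Dev: cooperation gives 7 each period; deviation gives 16 once then 3 forever.
  δ ≥ 9/13.
Both must hold, so the binding constraint is Dev's: δ ≥ 9/13.

9/13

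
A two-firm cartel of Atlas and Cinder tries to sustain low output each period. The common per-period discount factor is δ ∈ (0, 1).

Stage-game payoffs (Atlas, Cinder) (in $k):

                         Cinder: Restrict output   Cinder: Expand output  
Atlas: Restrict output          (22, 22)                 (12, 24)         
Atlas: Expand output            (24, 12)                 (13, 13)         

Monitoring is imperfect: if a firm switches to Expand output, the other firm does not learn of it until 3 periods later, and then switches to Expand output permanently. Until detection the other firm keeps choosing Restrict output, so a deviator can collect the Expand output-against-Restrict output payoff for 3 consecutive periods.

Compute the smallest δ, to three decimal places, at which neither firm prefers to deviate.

0.567

The best deviation is to choose Expand output for all 3 undetected periods, earning 24 each, then 13 forever once detected.
Deviation value: 24(1−δ^3)/(1−δ) + 13δ^3/(1−δ); cooperation value: 22/(1−δ).
IC: 22 ≥ 24(1−δ^3) + 13δ^3 = 24 − 11δ^3.
So δ^3 ≥ 2/11, giving δ ≥ (2/11)^(1/3) ≈ 0.567.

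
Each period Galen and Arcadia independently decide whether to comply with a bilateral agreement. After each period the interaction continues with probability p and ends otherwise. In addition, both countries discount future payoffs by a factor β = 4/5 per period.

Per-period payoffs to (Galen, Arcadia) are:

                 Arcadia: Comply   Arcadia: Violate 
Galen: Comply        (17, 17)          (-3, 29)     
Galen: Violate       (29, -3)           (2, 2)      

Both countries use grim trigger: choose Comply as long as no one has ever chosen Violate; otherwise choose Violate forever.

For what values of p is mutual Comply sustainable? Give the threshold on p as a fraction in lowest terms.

5/9

With continuation probability p and discount β, the effective per-period discount factor is βp.
Grim-trigger IC: βp ≥ (29−17)/(29−2) = 4/9.
So p ≥ (4/9)/(4/5) = 5/9.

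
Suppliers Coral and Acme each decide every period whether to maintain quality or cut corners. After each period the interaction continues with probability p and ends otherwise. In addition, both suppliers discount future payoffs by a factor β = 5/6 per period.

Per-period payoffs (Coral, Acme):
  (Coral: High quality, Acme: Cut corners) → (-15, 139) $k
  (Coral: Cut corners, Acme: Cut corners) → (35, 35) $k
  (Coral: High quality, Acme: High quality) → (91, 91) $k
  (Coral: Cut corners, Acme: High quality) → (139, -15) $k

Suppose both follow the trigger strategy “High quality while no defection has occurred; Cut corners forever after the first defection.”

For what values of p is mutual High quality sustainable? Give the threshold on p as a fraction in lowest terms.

With continuation probability p and discount β, the effective per-period discount factor is βp.
Grim-trigger IC: βp ≥ (139−91)/(139−35) = 6/13.
So p ≥ (6/13)/(5/6) = 36/65.

36/65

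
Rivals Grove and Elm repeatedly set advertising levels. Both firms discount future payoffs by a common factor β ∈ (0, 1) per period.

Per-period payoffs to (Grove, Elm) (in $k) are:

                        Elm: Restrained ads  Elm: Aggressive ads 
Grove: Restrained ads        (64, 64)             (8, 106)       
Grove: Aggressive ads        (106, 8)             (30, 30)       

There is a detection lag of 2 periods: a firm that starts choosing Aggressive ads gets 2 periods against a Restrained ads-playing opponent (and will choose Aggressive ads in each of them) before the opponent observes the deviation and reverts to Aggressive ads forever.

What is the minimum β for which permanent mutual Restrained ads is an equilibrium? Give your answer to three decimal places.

The best deviation is to choose Aggressive ads for all 2 undetected periods, earning 106 each, then 30 forever once detected.
Deviation value: 106(1−β^2)/(1−β) + 30β^2/(1−β); cooperation value: 64/(1−β).
IC: 64 ≥ 106(1−β^2) + 30β^2 = 106 − 76β^2.
So β^2 ≥ 42/76 = 21/38, giving β ≥ (21/38)^(1/2) ≈ 0.743.

0.743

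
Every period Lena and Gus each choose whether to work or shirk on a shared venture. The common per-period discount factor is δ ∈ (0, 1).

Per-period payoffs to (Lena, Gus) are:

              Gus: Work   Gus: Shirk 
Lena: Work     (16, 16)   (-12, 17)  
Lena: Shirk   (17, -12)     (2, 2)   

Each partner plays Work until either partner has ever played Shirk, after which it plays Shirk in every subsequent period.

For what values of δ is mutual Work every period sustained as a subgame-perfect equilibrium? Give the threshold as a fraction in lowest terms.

Under grim trigger the critical discount factor is (T−C)/(T−P) with T = 17, C = 16, P = 2.
δ* = (17−16)/(17−2) = 1/15.

1/15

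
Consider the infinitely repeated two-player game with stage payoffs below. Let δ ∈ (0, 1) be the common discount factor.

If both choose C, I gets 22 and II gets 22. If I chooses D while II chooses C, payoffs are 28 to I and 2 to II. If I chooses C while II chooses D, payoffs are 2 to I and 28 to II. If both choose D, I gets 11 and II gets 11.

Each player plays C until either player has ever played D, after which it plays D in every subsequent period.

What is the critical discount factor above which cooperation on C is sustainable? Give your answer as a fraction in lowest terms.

Under grim trigger the critical discount factor is (T−C)/(T−P) with T = 28, C = 22, P = 11.
δ* = (28−22)/(28−11) = 6/17.

6/17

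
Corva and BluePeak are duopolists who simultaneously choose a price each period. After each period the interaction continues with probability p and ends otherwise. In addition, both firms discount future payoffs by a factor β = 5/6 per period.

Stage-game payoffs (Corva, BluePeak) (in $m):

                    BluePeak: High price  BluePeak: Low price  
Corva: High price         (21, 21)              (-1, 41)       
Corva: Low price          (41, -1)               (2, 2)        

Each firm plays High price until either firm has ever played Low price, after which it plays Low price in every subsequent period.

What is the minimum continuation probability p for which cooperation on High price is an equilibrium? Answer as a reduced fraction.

8/13

Expected continuation weight on next period's payoff is β·p = 5/6·p, which plays the role of the discount factor.
Cooperation requires 5/6·p ≥ (41−21)/(41−2) = 20/39, hence p ≥ 8/13.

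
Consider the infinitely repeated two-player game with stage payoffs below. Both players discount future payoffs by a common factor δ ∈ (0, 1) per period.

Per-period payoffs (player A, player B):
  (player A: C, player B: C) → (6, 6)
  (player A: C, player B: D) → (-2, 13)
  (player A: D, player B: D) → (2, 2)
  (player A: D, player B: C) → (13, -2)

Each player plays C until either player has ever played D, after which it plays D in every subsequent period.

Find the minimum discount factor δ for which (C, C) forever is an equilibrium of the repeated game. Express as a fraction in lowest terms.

One-period gain from deviating is 13 − 6 = 7. The loss is 6 − 2 = 4 in every subsequent period, with present value 4·δ/(1−δ).
Deviation is unprofitable when 4·δ/(1−δ) ≥ 7, i.e. δ/(1−δ) ≥ 7/4.
Equivalently δ ≥ 7/(7+4) = 7/11.

7/11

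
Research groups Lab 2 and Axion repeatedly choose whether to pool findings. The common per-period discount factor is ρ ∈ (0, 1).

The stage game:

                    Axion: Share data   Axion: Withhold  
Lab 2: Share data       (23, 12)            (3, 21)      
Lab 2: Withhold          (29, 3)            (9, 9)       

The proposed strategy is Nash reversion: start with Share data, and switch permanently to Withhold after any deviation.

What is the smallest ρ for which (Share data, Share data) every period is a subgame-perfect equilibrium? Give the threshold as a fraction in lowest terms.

3/4

For Lab 2: deviation gain 29−23 = 6, per-period punishment loss 23−9 = 14. IC gives ρ ≥ 6/20 = 3/10.
For Axion: gain 9, loss 3 per period, so ρ ≥ 9/12 = 3/4.
The tighter constraint is Axion's, so cooperation needs ρ ≥ 3/4.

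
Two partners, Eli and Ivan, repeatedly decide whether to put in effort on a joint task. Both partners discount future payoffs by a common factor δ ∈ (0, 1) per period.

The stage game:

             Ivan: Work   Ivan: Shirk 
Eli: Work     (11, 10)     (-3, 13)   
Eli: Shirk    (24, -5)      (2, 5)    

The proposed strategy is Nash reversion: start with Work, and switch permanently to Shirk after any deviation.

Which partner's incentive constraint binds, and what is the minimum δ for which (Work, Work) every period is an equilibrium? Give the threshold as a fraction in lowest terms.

For Eli: deviation gain 24−11 = 13, per-period punishment loss 11−2 = 9. IC gives δ ≥ 13/22.
For Ivan: gain 3, loss 5 per period, so δ ≥ 3/8.
The tighter constraint is Eli's, so cooperation needs δ ≥ 13/22.

Eli; δ ≥ 13/22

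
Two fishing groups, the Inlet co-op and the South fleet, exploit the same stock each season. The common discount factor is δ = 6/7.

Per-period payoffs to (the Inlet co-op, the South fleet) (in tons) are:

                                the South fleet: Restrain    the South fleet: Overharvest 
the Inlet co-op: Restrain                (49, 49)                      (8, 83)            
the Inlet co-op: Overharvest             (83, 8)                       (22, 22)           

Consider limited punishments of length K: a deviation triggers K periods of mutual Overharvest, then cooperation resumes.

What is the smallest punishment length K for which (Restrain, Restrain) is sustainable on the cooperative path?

IC: δ(1−δ^K)/(1−δ) ≥ (83−49)/(49−22) = 34/27.
With δ = 6/7: need 1 − δ^K ≥ 34/27·(1−6/7)/(6/7), i.e. δ^K ≤ 0.7901.
Since (6/7)^1 = 0.8571 and (6/7)^2 = 0.7347, the smallest such K is 2.

2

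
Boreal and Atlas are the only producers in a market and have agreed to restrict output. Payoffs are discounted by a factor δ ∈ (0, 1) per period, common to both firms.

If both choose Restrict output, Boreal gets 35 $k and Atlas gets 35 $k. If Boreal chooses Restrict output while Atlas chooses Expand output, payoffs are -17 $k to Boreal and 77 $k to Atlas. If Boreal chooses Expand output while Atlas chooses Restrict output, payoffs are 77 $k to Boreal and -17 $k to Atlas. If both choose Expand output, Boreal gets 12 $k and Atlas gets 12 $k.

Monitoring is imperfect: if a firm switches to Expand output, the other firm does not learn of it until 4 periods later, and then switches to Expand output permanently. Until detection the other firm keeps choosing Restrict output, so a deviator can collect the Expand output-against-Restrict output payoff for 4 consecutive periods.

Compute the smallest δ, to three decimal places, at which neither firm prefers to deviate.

0.897

The best deviation is to choose Expand output for all 4 undetected periods, earning 77 each, then 12 forever once detected.
Deviation value: 77(1−δ^4)/(1−δ) + 12δ^4/(1−δ); cooperation value: 35/(1−δ).
IC: 35 ≥ 77(1−δ^4) + 12δ^4 = 77 − 65δ^4.
So δ^4 ≥ 42/65, giving δ ≥ (42/65)^(1/4) ≈ 0.897.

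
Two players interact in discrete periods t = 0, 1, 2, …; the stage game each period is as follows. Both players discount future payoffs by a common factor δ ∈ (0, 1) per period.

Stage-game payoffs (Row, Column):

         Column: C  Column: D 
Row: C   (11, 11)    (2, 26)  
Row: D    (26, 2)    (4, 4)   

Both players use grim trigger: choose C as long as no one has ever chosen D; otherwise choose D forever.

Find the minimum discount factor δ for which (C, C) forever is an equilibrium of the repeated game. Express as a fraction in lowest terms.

Cooperation forever yields 11 each period: 11/(1−δ).
Deviating yields 26 once, then 4 forever: 26 + 4δ/(1−δ).
No profitable deviation requires 11/(1−δ) ≥ 26 + 4δ/(1−δ).
Multiplying by (1−δ): 11 ≥ 26(1−δ) + 4δ = 26 − 22δ.
So 22δ ≥ 15, i.e. δ ≥ 15/22.

15/22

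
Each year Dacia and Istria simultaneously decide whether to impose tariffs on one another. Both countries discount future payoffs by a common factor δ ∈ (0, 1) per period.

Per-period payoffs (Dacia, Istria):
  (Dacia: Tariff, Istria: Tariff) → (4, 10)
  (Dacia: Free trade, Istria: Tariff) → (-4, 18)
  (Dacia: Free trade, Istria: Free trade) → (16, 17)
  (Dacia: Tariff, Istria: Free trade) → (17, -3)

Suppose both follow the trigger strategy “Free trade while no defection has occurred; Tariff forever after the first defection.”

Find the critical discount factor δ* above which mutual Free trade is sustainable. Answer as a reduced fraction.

For Dacia: deviation gain 17−16 = 1, per-period punishment loss 16−4 = 12. IC gives δ ≥ 1/13.
For Istria: gain 1, loss 7 per period, so δ ≥ 1/8.
The tighter constraint is Istria's, so cooperation needs δ ≥ 1/8.

1/8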